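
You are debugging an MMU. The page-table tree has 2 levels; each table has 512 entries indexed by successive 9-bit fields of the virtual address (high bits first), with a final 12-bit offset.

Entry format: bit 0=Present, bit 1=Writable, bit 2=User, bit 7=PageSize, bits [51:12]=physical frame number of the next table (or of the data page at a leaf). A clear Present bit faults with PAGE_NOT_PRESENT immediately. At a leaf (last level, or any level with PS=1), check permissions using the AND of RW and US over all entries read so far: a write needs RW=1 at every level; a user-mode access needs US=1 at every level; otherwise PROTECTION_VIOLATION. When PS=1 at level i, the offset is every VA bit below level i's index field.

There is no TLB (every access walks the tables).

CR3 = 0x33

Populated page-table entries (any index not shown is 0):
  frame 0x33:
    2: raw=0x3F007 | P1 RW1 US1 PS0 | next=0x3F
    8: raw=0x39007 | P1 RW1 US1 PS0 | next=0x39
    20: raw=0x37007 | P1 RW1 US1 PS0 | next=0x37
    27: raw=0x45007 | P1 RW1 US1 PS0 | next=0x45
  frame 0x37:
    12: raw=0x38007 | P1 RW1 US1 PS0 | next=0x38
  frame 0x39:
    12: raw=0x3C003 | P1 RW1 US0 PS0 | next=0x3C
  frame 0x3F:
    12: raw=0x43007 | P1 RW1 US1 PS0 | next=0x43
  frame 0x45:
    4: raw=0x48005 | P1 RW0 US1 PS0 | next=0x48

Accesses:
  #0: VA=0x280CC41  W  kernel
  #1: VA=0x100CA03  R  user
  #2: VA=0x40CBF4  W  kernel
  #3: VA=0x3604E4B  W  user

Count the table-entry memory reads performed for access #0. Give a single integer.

Trace:
#0 VA=0x280CC41 (w,kernel):
  [0] read 0x33 idx=20: raw=0x37007 flags P=1 W=1 U=1 S=0
  [1] read 0x37 idx=12: raw=0x38007 flags P=1 W=1 U=1 S=0
  ✓ 0x38C41  — 2 lookups
#1 VA=0x100CA03 (r,user):
  [0] read 0x33 idx=8: raw=0x39007 flags P=1 W=1 U=1 S=0
  [1] read 0x39 idx=12: raw=0x3C003 flags P=1 W=1 U=0 S=0
  ⇒ fault: PROTECTION_VIOLATION  — 2 lookups
#2 VA=0x40CBF4 (w,kernel):
  [0] read 0x33 idx=2: raw=0x3F007 flags P=1 W=1 U=1 S=0
  [1] read 0x3F idx=12: raw=0x43007 flags P=1 W=1 U=1 S=0
  ✓ 0x43BF4  — 2 lookups
#3 VA=0x3604E4B (w,user):
  [0] read 0x33 idx=27: raw=0x45007 flags P=1 W=1 U=1 S=0
  [1] read 0x45 idx=4: raw=0x48005 flags P=1 W=0 U=1 S=0
  ⇒ fault: PROTECTION_VIOLATION  — 2 lookups

Entries read for #0: 2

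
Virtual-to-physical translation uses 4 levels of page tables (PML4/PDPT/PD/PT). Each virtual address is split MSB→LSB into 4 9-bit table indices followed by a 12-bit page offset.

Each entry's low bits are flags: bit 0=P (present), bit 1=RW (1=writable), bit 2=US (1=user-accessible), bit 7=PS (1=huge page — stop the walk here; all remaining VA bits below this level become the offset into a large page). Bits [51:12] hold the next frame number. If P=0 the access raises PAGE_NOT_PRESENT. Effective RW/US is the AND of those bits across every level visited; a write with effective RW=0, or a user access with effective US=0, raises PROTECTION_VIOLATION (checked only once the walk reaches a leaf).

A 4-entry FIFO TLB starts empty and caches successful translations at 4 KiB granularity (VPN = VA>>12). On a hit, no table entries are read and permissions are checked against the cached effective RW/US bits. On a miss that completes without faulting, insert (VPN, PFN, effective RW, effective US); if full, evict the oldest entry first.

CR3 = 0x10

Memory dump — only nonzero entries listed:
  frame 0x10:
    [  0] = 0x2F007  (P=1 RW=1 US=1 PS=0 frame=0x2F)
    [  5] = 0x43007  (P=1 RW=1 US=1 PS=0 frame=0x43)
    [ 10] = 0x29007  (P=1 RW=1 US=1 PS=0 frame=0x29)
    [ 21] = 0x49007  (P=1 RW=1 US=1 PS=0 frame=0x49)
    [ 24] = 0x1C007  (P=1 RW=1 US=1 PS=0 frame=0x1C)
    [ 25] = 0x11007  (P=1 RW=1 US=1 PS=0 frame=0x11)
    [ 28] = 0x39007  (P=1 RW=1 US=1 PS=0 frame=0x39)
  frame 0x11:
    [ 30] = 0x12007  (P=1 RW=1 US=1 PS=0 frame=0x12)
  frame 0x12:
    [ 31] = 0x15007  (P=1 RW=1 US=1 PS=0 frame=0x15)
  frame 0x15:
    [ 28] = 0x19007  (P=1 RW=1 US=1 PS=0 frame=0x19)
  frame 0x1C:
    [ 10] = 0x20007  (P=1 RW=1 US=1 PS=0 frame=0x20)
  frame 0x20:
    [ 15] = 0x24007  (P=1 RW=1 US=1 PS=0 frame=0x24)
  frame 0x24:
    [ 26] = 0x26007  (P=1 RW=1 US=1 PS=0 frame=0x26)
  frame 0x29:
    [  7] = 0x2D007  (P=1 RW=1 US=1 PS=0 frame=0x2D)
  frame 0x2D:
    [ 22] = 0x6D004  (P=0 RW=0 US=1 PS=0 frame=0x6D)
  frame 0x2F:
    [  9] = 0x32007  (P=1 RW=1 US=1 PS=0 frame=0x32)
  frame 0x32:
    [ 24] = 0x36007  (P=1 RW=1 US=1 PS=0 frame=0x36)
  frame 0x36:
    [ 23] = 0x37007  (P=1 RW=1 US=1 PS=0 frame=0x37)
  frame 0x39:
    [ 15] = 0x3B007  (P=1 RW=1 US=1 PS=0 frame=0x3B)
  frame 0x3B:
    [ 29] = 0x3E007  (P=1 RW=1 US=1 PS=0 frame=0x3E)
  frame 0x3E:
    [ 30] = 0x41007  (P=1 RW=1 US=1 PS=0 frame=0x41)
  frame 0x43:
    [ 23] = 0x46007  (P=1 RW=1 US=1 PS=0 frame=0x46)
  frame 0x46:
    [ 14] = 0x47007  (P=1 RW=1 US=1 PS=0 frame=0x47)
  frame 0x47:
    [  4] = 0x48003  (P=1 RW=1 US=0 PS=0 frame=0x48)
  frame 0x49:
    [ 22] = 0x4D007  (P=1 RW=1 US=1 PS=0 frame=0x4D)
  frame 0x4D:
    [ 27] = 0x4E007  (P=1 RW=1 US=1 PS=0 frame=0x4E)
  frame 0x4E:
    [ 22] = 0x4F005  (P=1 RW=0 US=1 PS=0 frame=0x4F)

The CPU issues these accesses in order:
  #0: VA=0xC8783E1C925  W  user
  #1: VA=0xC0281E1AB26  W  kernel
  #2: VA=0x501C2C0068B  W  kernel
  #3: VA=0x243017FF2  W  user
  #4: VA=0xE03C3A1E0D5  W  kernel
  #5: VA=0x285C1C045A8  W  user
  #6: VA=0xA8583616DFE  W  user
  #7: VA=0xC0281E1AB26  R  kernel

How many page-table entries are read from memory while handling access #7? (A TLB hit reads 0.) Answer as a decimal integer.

Trace:
#0 VA=0xC8783E1C925 (w,user):
  L0 @0x10[25] → 0x11007  P=1,RW=1,US=1,PS=0
  L1 @0x11[30] → 0x12007  P=1,RW=1,US=1,PS=0
  L2 @0x12[31] → 0x15007  P=1,RW=1,US=1,PS=0
  L3 @0x15[28] → 0x19007  P=1,RW=1,US=1,PS=0
  ⇒ phys 0x19925  [4 reads]
#1 VA=0xC0281E1AB26 (w,kernel):
  L0 @0x10[24] → 0x1C007  P=1,RW=1,US=1,PS=0
  L1 @0x1C[10] → 0x20007  P=1,RW=1,US=1,PS=0
  L2 @0x20[15] → 0x24007  P=1,RW=1,US=1,PS=0
  L3 @0x24[26] → 0x26007  P=1,RW=1,US=1,PS=0
  ⇒ phys 0x26B26  [4 reads]
#2 VA=0x501C2C0068B (w,kernel):
  L0 @0x10[10] → 0x29007  P=1,RW=1,US=1,PS=0
  L1 @0x29[7] → 0x2D007  P=1,RW=1,US=1,PS=0
  L2 @0x2D[22] → 0x6D004  P=0,RW=0,US=1,PS=0
  ✗ PAGE_NOT_PRESENT  [3 reads]
#3 VA=0x243017FF2 (w,user):
  L0 @0x10[0] → 0x2F007  P=1,RW=1,US=1,PS=0
  L1 @0x2F[9] → 0x32007  P=1,RW=1,US=1,PS=0
  L2 @0x32[24] → 0x36007  P=1,RW=1,US=1,PS=0
  L3 @0x36[23] → 0x37007  P=1,RW=1,US=1,PS=0
  ⇒ phys 0x37FF2  [4 reads]
#4 VA=0xE03C3A1E0D5 (w,kernel):
  L0 @0x10[28] → 0x39007  P=1,RW=1,US=1,PS=0
  L1 @0x39[15] → 0x3B007  P=1,RW=1,US=1,PS=0
  L2 @0x3B[29] → 0x3E007  P=1,RW=1,US=1,PS=0
  L3 @0x3E[30] → 0x41007  P=1,RW=1,US=1,PS=0
  ⇒ phys 0x410D5  [4 reads]
#5 VA=0x285C1C045A8 (w,user):
  L0 @0x10[5] → 0x43007  P=1,RW=1,US=1,PS=0
  L1 @0x43[23] → 0x46007  P=1,RW=1,US=1,PS=0
  L2 @0x46[14] → 0x47007  P=1,RW=1,US=1,PS=0
  L3 @0x47[4] → 0x48003  P=1,RW=1,US=0,PS=0
  ✗ PROTECTION_VIOLATION  [4 reads]
#6 VA=0xA8583616DFE (w,user):
  L0 @0x10[21] → 0x49007  P=1,RW=1,US=1,PS=0
  L1 @0x49[22] → 0x4D007  P=1,RW=1,US=1,PS=0
  L2 @0x4D[27] → 0x4E007  P=1,RW=1,US=1,PS=0
  L3 @0x4E[22] → 0x4F005  P=1,RW=0,US=1,PS=0
  ✗ PROTECTION_VIOLATION  [4 reads]
#7 VA=0xC0281E1AB26 (r,kernel):
  TLB hit vpn=0xC0281E1A → PA=0x26B26

Entries read for #7: 0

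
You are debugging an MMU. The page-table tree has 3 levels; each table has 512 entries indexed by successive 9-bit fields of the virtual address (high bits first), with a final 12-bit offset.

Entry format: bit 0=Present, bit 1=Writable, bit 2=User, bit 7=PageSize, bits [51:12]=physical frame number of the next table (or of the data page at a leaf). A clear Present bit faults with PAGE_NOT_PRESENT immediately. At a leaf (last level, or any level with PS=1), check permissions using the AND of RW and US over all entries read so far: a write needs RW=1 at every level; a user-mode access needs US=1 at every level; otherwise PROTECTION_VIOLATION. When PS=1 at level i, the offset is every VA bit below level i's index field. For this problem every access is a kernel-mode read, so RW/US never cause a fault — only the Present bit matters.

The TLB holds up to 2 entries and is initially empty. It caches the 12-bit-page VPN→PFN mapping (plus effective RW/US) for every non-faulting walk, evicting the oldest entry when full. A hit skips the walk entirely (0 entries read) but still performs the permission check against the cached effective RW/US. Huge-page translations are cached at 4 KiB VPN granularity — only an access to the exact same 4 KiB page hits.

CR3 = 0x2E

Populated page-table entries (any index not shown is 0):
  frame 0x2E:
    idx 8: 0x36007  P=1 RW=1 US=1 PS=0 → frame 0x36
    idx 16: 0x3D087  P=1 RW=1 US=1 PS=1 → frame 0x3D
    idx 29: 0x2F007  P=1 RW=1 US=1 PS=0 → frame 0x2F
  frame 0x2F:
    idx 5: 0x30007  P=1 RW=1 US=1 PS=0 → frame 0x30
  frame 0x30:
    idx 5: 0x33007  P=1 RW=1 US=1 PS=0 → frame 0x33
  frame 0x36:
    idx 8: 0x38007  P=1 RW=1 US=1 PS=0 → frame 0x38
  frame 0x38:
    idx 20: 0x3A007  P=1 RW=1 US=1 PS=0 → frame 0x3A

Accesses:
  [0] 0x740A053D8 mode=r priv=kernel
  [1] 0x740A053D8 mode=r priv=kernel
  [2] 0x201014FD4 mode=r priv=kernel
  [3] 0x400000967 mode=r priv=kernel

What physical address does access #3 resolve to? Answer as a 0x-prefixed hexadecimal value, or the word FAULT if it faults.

Per-access translation:
#0 VA=0x740A053D8 (r,kernel):
  L0 @0x2E[29] → 0x2F007  P=1,RW=1,US=1,PS=0
  L1 @0x2F[5] → 0x30007  P=1,RW=1,US=1,PS=0
  L2 @0x30[5] → 0x33007  P=1,RW=1,US=1,PS=0
  ⇒ phys 0x333D8  [3 reads]
#1 VA=0x740A053D8 (r,kernel):
  TLB hit vpn=0x740A05 → PA=0x333D8
#2 VA=0x201014FD4 (r,kernel):
  L0 @0x2E[8] → 0x36007  P=1,RW=1,US=1,PS=0
  L1 @0x36[8] → 0x38007  P=1,RW=1,US=1,PS=0
  L2 @0x38[20] → 0x3A007  P=1,RW=1,US=1,PS=0
  ⇒ phys 0x3AFD4  [3 reads]
#3 VA=0x400000967 (r,kernel):
  L0 @0x2E[16] → 0x3D087  P=1,RW=1,US=1,PS=1
  ⇒ phys 0x3D967 (huge @L0)  [1 reads]

Access #3 PA: 0x3D967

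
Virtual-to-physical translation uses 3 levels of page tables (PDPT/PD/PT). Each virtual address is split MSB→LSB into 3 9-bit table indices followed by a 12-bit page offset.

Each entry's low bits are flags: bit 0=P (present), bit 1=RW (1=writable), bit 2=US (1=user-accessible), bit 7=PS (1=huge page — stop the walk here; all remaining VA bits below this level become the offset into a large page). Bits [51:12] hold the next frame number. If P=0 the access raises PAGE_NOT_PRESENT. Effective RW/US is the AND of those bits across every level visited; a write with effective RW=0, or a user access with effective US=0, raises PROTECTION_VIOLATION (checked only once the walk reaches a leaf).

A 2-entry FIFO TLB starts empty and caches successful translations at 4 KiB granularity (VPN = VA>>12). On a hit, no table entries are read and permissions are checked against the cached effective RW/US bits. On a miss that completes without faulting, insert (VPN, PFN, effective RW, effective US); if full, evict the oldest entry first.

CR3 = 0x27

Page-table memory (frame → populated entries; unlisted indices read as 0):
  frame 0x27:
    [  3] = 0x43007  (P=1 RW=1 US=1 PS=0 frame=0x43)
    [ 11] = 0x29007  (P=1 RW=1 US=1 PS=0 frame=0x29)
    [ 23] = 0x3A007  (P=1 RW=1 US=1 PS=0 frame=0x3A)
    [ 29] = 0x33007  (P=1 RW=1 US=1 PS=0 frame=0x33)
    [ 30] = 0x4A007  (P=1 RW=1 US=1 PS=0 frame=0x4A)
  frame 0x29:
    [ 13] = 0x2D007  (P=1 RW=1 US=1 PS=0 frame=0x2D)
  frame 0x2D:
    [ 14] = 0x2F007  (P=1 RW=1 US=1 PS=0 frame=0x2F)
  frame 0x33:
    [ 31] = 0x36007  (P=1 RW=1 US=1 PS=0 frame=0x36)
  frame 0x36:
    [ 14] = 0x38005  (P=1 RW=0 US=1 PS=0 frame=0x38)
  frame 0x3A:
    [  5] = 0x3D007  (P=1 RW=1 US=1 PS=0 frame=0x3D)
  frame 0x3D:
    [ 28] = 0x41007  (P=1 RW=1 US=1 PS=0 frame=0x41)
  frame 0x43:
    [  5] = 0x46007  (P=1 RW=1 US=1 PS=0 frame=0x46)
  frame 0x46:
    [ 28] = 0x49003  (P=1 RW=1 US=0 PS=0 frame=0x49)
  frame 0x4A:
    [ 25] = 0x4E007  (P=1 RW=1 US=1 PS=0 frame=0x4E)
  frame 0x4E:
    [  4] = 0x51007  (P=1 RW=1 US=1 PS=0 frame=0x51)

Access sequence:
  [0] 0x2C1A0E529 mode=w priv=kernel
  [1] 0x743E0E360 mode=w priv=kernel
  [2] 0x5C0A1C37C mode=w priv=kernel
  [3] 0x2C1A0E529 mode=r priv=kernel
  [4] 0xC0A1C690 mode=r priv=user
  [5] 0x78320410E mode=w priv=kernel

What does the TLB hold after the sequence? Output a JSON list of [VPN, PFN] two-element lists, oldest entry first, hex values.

Walk each access:
#0 VA=0x2C1A0E529 (w,kernel):
  L0 @0x27[11] → 0x29007  P=1,RW=1,US=1,PS=0
  L1 @0x29[13] → 0x2D007  P=1,RW=1,US=1,PS=0
  L2 @0x2D[14] → 0x2F007  P=1,RW=1,US=1,PS=0
  ✓ 0x2F529  — 3 lookups
#1 VA=0x743E0E360 (w,kernel):
  L0 @0x27[29] → 0x33007  P=1,RW=1,US=1,PS=0
  L1 @0x33[31] → 0x36007  P=1,RW=1,US=1,PS=0
  L2 @0x36[14] → 0x38005  P=1,RW=0,US=1,PS=0
  ✗ PROTECTION_VIOLATION  [3 reads]
#2 VA=0x5C0A1C37C (w,kernel):
  L0 @0x27[23] → 0x3A007  P=1,RW=1,US=1,PS=0
  L1 @0x3A[5] → 0x3D007  P=1,RW=1,US=1,PS=0
  L2 @0x3D[28] → 0x41007  P=1,RW=1,US=1,PS=0
  ✓ 0x4137C  — 3 lookups
#3 VA=0x2C1A0E529 (r,kernel):
  TLB hit vpn=0x2C1A0E → PA=0x2F529
#4 VA=0xC0A1C690 (r,user):
  L0 @0x27[3] → 0x43007  P=1,RW=1,US=1,PS=0
  L1 @0x43[5] → 0x46007  P=1,RW=1,US=1,PS=0
  L2 @0x46[28] → 0x49003  P=1,RW=1,US=0,PS=0
  ✗ PROTECTION_VIOLATION  [3 reads]
#5 VA=0x78320410E (w,kernel):
  L0 @0x27[30] → 0x4A007  P=1,RW=1,US=1,PS=0
  L1 @0x4A[25] → 0x4E007  P=1,RW=1,US=1,PS=0
  L2 @0x4E[4] → 0x51007  P=1,RW=1,US=1,PS=0
  ✓ 0x5110E  — 3 lookups

TLB: [["0x5C0A1C", "0x41"], ["0x783204", "0x51"]]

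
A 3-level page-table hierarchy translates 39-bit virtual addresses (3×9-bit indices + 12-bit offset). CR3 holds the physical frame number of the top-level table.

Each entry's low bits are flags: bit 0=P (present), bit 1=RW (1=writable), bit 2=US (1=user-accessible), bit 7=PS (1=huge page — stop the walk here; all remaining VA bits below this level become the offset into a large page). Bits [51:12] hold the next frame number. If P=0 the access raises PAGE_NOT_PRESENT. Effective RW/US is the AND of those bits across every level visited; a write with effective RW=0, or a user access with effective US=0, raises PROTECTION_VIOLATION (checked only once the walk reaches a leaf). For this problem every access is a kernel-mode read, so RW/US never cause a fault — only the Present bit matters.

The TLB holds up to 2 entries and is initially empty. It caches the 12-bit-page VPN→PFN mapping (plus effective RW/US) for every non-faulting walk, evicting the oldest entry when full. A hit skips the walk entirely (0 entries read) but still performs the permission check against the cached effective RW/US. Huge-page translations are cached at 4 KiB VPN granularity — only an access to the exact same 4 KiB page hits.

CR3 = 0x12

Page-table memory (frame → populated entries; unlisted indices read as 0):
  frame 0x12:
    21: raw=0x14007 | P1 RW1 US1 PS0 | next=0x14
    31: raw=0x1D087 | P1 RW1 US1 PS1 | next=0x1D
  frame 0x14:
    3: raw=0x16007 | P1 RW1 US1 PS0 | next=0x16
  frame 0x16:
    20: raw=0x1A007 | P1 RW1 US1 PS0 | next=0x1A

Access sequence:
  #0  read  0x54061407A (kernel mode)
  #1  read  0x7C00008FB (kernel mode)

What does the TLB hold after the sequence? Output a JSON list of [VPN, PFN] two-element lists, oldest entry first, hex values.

Trace:
#0 VA=0x54061407A (r,kernel):
  L0: frame=0x12 idx=21 entry=0x14007 [P=1 RW=1 US=1 PS=0]
  L1: frame=0x14 idx=3 entry=0x16007 [P=1 RW=1 US=1 PS=0]
  L2: frame=0x16 idx=20 entry=0x1A007 [P=1 RW=1 US=1 PS=0]
  → PA=0x1A07A  (3 entries read)
#1 VA=0x7C00008FB (r,kernel):
  L0: frame=0x12 idx=31 entry=0x1D087 [P=1 RW=1 US=1 PS=1]
  → PA=0x1D8FB (huge @L0)  (1 entries read)

TLB: [["0x540614", "0x1A"], ["0x7C0000", "0x1D"]]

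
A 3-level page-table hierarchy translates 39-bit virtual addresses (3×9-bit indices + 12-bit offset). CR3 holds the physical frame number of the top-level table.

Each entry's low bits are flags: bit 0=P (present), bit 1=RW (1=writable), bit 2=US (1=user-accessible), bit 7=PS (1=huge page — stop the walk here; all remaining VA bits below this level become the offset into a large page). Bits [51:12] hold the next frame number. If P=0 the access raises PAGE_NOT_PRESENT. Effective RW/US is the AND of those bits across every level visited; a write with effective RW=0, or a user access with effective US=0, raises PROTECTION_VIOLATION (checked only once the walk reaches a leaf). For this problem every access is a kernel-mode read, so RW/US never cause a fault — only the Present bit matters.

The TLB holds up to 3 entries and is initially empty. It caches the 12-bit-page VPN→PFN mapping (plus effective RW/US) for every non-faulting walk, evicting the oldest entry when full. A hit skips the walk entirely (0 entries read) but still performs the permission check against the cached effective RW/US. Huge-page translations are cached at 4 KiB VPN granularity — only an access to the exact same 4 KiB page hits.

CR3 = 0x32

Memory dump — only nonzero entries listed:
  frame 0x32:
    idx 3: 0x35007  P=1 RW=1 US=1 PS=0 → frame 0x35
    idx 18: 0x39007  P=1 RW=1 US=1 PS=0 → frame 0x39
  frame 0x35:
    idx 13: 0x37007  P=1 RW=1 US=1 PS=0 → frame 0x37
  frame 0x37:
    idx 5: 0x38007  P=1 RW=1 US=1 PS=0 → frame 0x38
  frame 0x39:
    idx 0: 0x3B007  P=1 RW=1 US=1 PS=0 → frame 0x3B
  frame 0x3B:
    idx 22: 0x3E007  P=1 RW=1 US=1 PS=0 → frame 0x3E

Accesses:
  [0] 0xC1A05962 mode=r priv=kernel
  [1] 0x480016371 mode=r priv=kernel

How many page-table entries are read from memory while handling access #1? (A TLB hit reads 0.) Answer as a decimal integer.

Walk each access:
#0 VA=0xC1A05962 (r,kernel):
  lvl0: tbl 0x32, slot 3 ⇒ 0x35007 (P1/RW1/US1/PS0)
  lvl1: tbl 0x35, slot 13 ⇒ 0x37007 (P1/RW1/US1/PS0)
  lvl2: tbl 0x37, slot 5 ⇒ 0x38007 (P1/RW1/US1/PS0)
  ✓ 0x38962  — 3 lookups
#1 VA=0x480016371 (r,kernel):
  lvl0: tbl 0x32, slot 18 ⇒ 0x39007 (P1/RW1/US1/PS0)
  lvl1: tbl 0x39, slot 0 ⇒ 0x3B007 (P1/RW1/US1/PS0)
  lvl2: tbl 0x3B, slot 22 ⇒ 0x3E007 (P1/RW1/US1/PS0)
  ✓ 0x3E371  — 3 lookups

Entries read for #1: 3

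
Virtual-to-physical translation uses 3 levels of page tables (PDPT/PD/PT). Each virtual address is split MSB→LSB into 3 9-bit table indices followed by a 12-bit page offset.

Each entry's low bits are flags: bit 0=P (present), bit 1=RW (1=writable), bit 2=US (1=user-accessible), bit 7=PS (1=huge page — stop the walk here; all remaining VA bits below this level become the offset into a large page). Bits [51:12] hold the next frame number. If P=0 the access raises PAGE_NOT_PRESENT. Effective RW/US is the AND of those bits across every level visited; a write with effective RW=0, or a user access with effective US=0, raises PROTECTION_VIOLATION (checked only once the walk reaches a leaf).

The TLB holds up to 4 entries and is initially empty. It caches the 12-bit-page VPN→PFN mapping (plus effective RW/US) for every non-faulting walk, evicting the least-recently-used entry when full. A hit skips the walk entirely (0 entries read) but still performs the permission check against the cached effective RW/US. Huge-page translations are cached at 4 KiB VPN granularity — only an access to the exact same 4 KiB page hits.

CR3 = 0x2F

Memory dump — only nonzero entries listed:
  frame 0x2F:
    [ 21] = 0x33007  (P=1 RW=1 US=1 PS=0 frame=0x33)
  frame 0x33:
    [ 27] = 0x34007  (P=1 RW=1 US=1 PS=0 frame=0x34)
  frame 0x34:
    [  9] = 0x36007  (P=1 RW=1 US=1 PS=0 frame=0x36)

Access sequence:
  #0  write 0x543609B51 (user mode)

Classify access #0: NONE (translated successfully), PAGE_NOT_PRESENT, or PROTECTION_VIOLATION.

Per-access translation:
#0 VA=0x543609B51 (w,user):
  lvl0: tbl 0x2F, slot 21 ⇒ 0x33007 (P1/RW1/US1/PS0)
  lvl1: tbl 0x33, slot 27 ⇒ 0x34007 (P1/RW1/US1/PS0)
  lvl2: tbl 0x34, slot 9 ⇒ 0x36007 (P1/RW1/US1/PS0)
  ✓ 0x36B51  — 3 lookups

Access #0 fault: NONE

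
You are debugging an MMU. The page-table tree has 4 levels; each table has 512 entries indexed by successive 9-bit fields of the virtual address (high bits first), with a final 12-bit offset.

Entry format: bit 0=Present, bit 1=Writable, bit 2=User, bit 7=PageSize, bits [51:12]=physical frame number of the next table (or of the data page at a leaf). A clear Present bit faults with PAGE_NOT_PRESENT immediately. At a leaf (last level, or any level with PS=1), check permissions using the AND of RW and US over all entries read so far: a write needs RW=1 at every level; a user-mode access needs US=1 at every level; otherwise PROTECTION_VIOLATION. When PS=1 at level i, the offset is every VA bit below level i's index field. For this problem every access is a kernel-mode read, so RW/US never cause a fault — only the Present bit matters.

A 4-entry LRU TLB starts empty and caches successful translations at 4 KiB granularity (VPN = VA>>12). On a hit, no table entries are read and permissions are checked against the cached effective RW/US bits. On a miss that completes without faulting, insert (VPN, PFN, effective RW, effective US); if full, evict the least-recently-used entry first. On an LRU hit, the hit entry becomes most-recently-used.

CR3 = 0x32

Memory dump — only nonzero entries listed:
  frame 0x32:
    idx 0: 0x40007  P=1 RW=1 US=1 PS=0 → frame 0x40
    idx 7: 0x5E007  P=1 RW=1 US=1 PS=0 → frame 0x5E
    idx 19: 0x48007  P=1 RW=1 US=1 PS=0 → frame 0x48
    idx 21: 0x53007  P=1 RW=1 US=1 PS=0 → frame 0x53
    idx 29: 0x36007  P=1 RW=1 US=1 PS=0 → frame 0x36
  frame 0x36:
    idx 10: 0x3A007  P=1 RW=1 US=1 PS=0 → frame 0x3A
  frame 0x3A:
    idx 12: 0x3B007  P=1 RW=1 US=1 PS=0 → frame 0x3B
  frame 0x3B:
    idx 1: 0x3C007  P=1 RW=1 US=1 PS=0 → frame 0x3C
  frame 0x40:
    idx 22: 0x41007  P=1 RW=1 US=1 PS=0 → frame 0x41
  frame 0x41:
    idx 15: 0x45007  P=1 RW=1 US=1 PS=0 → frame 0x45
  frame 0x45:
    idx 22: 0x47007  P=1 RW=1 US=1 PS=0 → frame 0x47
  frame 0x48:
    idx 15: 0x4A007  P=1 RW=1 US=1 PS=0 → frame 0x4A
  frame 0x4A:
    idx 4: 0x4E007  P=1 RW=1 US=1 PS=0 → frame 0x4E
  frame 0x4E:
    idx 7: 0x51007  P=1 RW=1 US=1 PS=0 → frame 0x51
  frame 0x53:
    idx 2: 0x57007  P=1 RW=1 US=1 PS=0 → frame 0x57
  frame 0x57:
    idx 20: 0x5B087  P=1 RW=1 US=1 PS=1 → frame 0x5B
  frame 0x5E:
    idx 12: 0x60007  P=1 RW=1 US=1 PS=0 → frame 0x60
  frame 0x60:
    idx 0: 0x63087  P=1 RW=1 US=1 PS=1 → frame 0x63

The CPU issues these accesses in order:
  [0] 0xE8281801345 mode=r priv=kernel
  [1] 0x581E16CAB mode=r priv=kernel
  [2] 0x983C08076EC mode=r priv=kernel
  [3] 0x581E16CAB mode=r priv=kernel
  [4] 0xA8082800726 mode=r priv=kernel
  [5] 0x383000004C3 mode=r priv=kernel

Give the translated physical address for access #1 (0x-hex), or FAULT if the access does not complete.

Trace:
#0 VA=0xE8281801345 (r,kernel):
  L0 @0x32[29] → 0x36007  P=1,RW=1,US=1,PS=0
  L1 @0x36[10] → 0x3A007  P=1,RW=1,US=1,PS=0
  L2 @0x3A[12] → 0x3B007  P=1,RW=1,US=1,PS=0
  L3 @0x3B[1] → 0x3C007  P=1,RW=1,US=1,PS=0
  ⇒ phys 0x3C345  [4 reads]
#1 VA=0x581E16CAB (r,kernel):
  L0 @0x32[0] → 0x40007  P=1,RW=1,US=1,PS=0
  L1 @0x40[22] → 0x41007  P=1,RW=1,US=1,PS=0
  L2 @0x41[15] → 0x45007  P=1,RW=1,US=1,PS=0
  L3 @0x45[22] → 0x47007  P=1,RW=1,US=1,PS=0
  ⇒ phys 0x47CAB  [4 reads]
#2 VA=0x983C08076EC (r,kernel):
  L0 @0x32[19] → 0x48007  P=1,RW=1,US=1,PS=0
  L1 @0x48[15] → 0x4A007  P=1,RW=1,US=1,PS=0
  L2 @0x4A[4] → 0x4E007  P=1,RW=1,US=1,PS=0
  L3 @0x4E[7] → 0x51007  P=1,RW=1,US=1,PS=0
  ⇒ phys 0x516EC  [4 reads]
#3 VA=0x581E16CAB (r,kernel):
  TLB hit vpn=0x581E16 → PA=0x47CAB
#4 VA=0xA8082800726 (r,kernel):
  L0 @0x32[21] → 0x53007  P=1,RW=1,US=1,PS=0
  L1 @0x53[2] → 0x57007  P=1,RW=1,US=1,PS=0
  L2 @0x57[20] → 0x5B087  P=1,RW=1,US=1,PS=1
  ⇒ phys 0x5B726 (huge @L2)  [3 reads]
#5 VA=0x383000004C3 (r,kernel):
  L0 @0x32[7] → 0x5E007  P=1,RW=1,US=1,PS=0
  L1 @0x5E[12] → 0x60007  P=1,RW=1,US=1,PS=0
  L2 @0x60[0] → 0x63087  P=1,RW=1,US=1,PS=1
  ⇒ phys 0x634C3 (huge @L2)  [3 reads]

Access #1 PA: 0x47CAB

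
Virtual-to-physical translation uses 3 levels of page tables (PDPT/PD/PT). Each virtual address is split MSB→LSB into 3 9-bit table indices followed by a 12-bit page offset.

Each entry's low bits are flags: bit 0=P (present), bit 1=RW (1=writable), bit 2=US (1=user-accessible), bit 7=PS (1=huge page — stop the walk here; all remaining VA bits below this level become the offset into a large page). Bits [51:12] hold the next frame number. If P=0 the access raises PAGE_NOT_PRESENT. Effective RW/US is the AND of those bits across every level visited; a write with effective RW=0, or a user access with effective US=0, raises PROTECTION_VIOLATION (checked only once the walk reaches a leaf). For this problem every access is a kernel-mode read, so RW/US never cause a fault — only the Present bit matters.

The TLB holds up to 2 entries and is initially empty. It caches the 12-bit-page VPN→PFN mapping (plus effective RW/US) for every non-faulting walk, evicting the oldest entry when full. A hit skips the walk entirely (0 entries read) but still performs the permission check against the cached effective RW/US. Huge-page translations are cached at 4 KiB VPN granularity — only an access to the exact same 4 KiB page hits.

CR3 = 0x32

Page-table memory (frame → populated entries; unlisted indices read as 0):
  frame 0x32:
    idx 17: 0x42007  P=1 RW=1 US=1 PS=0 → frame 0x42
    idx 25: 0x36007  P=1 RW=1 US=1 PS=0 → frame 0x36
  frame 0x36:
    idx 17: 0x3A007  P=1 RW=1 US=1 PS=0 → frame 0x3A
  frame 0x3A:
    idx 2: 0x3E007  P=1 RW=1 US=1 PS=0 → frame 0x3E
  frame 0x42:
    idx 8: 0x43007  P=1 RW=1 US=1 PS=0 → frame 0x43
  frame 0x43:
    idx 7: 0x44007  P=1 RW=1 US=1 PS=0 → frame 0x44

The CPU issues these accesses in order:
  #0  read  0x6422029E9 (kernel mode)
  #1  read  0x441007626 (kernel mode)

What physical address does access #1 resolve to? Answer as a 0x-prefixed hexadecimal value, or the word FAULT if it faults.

Per-access translation:
#0 VA=0x6422029E9 (r,kernel):
  lvl0: tbl 0x32, slot 25 ⇒ 0x36007 (P1/RW1/US1/PS0)
  lvl1: tbl 0x36, slot 17 ⇒ 0x3A007 (P1/RW1/US1/PS0)
  lvl2: tbl 0x3A, slot 2 ⇒ 0x3E007 (P1/RW1/US1/PS0)
  → PA=0x3E9E9  (3 entries read)
#1 VA=0x441007626 (r,kernel):
  lvl0: tbl 0x32, slot 17 ⇒ 0x42007 (P1/RW1/US1/PS0)
  lvl1: tbl 0x42, slot 8 ⇒ 0x43007 (P1/RW1/US1/PS0)
  lvl2: tbl 0x43, slot 7 ⇒ 0x44007 (P1/RW1/US1/PS0)
  → PA=0x44626  (3 entries read)

Access #1 PA: 0x44626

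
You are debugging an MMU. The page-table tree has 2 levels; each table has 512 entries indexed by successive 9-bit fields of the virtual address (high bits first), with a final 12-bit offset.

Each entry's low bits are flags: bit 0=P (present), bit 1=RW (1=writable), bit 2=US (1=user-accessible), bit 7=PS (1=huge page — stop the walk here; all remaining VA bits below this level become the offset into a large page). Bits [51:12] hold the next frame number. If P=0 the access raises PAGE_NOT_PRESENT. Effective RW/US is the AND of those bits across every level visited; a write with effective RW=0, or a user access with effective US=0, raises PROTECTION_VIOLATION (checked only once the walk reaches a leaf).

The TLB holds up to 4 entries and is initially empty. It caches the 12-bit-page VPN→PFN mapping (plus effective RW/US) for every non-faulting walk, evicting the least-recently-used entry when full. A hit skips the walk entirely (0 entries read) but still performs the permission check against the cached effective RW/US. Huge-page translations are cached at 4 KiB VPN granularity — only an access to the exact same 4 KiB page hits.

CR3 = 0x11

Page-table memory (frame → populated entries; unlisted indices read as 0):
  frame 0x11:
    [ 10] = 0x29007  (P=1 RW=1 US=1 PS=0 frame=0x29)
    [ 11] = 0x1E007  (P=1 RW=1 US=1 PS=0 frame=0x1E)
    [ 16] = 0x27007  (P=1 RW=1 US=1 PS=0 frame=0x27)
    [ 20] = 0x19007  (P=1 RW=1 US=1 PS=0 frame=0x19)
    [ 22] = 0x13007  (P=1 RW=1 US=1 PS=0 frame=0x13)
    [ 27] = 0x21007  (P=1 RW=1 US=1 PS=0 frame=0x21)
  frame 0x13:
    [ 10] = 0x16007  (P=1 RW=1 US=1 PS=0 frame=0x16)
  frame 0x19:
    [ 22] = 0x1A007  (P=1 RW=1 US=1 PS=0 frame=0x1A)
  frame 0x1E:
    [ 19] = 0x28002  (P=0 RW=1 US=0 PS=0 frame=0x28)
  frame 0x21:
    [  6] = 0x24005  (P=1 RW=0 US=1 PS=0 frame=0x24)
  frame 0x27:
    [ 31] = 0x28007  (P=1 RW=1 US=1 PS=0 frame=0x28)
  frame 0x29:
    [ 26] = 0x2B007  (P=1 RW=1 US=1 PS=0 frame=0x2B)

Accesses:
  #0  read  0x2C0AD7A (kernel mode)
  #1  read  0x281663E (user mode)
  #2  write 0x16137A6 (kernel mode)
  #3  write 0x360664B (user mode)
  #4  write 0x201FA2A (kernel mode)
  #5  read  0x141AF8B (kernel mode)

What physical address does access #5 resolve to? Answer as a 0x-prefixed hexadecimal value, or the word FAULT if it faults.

Walk each access:
#0 VA=0x2C0AD7A (r,kernel):
  L0 @0x11[22] → 0x13007  P=1,RW=1,US=1,PS=0
  L1 @0x13[10] → 0x16007  P=1,RW=1,US=1,PS=0
  ✓ 0x16D7A  — 2 lookups
#1 VA=0x281663E (r,user):
  L0 @0x11[20] → 0x19007  P=1,RW=1,US=1,PS=0
  L1 @0x19[22] → 0x1A007  P=1,RW=1,US=1,PS=0
  ✓ 0x1A63E  — 2 lookups
#2 VA=0x16137A6 (w,kernel):
  L0 @0x11[11] → 0x1E007  P=1,RW=1,US=1,PS=0
  L1 @0x1E[19] → 0x28002  P=0,RW=1,US=0,PS=0
  ⇒ fault: PAGE_NOT_PRESENT  — 2 lookups
#3 VA=0x360664B (w,user):
  L0 @0x11[27] → 0x21007  P=1,RW=1,US=1,PS=0
  L1 @0x21[6] → 0x24005  P=1,RW=0,US=1,PS=0
  ⇒ fault: PROTECTION_VIOLATION  — 2 lookups
#4 VA=0x201FA2A (w,kernel):
  L0 @0x11[16] → 0x27007  P=1,RW=1,US=1,PS=0
  L1 @0x27[31] → 0x28007  P=1,RW=1,US=1,PS=0
  ✓ 0x28A2A  — 2 lookups
#5 VA=0x141AF8B (r,kernel):
  L0 @0x11[10] → 0x29007  P=1,RW=1,US=1,PS=0
  L1 @0x29[26] → 0x2B007  P=1,RW=1,US=1,PS=0
  ✓ 0x2BF8B  — 2 lookups

Access #5 PA: 0x2BF8B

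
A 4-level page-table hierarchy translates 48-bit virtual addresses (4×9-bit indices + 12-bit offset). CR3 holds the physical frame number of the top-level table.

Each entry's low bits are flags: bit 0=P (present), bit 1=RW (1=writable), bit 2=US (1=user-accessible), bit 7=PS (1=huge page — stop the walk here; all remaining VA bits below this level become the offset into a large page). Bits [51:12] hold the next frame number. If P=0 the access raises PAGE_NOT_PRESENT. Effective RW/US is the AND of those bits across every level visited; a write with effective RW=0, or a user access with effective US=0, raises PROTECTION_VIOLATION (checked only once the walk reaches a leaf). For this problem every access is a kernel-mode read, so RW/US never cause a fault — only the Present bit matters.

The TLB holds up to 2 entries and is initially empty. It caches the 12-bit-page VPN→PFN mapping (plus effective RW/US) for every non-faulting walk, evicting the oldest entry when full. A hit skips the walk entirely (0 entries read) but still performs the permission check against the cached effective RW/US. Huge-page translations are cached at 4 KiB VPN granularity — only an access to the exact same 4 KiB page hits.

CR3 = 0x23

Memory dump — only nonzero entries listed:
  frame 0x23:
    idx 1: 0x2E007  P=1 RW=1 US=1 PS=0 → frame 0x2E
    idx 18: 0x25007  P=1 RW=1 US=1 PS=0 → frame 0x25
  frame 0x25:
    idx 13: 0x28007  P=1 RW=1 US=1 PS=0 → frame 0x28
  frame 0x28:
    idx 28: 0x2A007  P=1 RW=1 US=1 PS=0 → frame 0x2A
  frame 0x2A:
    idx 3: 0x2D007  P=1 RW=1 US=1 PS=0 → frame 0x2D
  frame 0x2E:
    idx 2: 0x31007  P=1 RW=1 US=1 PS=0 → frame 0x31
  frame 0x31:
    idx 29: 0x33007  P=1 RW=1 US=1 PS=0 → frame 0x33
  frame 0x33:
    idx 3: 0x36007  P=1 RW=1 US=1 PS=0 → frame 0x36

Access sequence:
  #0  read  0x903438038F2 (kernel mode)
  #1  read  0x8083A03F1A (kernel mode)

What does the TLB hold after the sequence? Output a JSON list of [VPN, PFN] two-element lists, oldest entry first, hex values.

Trace:
#0 VA=0x903438038F2 (r,kernel):
  [0] read 0x23 idx=18: raw=0x25007 flags P=1 W=1 U=1 S=0
  [1] read 0x25 idx=13: raw=0x28007 flags P=1 W=1 U=1 S=0
  [2] read 0x28 idx=28: raw=0x2A007 flags P=1 W=1 U=1 S=0
  [3] read 0x2A idx=3: raw=0x2D007 flags P=1 W=1 U=1 S=0
  ⇒ phys 0x2D8F2  [4 reads]
#1 VA=0x8083A03F1A (r,kernel):
  [0] read 0x23 idx=1: raw=0x2E007 flags P=1 W=1 U=1 S=0
  [1] read 0x2E idx=2: raw=0x31007 flags P=1 W=1 U=1 S=0
  [2] read 0x31 idx=29: raw=0x33007 flags P=1 W=1 U=1 S=0
  [3] read 0x33 idx=3: raw=0x36007 flags P=1 W=1 U=1 S=0
  ⇒ phys 0x36F1A  [4 reads]

TLB: [["0x90343803", "0x2D"], ["0x8083A03", "0x36"]]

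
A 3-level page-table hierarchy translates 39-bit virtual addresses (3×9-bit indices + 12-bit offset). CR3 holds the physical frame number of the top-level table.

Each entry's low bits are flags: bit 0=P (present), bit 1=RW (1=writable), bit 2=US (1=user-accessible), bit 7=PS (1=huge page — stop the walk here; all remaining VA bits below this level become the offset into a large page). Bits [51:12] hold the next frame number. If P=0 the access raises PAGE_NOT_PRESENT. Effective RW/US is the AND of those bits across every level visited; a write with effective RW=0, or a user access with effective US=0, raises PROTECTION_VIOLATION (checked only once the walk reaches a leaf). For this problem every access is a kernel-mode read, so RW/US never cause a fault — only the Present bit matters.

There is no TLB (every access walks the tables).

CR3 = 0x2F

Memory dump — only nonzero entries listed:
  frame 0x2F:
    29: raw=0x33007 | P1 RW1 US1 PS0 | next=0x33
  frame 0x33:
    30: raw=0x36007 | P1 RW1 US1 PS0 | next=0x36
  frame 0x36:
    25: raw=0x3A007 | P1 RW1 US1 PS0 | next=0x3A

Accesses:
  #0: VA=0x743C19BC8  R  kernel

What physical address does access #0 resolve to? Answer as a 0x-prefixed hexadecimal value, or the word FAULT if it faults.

Trace:
#0 VA=0x743C19BC8 (r,kernel):
  [0] read 0x2F idx=29: raw=0x33007 flags P=1 W=1 U=1 S=0
  [1] read 0x33 idx=30: raw=0x36007 flags P=1 W=1 U=1 S=0
  [2] read 0x36 idx=25: raw=0x3A007 flags P=1 W=1 U=1 S=0
  → PA=0x3ABC8  (3 entries read)

Access #0 PA: 0x3ABC8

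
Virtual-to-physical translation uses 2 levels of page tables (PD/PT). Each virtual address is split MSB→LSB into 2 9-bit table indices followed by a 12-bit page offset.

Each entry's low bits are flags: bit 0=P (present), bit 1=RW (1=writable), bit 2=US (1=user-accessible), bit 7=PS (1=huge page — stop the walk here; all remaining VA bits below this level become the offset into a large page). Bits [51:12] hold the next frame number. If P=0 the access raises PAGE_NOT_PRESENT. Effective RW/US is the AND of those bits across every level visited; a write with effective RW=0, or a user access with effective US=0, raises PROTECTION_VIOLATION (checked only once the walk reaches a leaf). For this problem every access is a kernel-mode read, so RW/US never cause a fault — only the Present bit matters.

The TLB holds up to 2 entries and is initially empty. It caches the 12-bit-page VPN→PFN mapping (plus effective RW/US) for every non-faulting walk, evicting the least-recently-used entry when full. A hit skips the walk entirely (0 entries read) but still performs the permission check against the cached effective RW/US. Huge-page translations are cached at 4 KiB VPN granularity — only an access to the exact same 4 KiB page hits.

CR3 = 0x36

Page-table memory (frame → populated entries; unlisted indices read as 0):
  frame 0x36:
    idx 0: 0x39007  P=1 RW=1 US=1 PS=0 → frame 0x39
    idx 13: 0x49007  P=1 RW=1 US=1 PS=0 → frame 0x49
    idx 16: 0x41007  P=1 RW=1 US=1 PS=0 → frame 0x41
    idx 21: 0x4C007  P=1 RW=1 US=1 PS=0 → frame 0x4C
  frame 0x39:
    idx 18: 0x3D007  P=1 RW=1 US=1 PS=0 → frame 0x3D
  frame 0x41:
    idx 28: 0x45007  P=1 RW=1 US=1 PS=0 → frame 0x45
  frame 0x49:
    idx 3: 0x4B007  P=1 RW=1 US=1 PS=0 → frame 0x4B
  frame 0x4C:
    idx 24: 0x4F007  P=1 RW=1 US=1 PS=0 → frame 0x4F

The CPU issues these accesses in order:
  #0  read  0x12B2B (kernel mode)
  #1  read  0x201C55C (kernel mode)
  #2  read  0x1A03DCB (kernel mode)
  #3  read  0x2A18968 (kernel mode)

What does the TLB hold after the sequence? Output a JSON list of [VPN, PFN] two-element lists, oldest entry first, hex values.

Trace:
#0 VA=0x12B2B (r,kernel):
  [0] read 0x36 idx=0: raw=0x39007 flags P=1 W=1 U=1 S=0
  [1] read 0x39 idx=18: raw=0x3D007 flags P=1 W=1 U=1 S=0
  → PA=0x3DB2B  (2 entries read)
#1 VA=0x201C55C (r,kernel):
  [0] read 0x36 idx=16: raw=0x41007 flags P=1 W=1 U=1 S=0
  [1] read 0x41 idx=28: raw=0x45007 flags P=1 W=1 U=1 S=0
  → PA=0x4555C  (2 entries read)
#2 VA=0x1A03DCB (r,kernel):
  [0] read 0x36 idx=13: raw=0x49007 flags P=1 W=1 U=1 S=0
  [1] read 0x49 idx=3: raw=0x4B007 flags P=1 W=1 U=1 S=0
  → PA=0x4BDCB  (2 entries read)
#3 VA=0x2A18968 (r,kernel):
  [0] read 0x36 idx=21: raw=0x4C007 flags P=1 W=1 U=1 S=0
  [1] read 0x4C idx=24: raw=0x4F007 flags P=1 W=1 U=1 S=0
  → PA=0x4F968  (2 entries read)

TLB: [["0x1A03", "0x4B"], ["0x2A18", "0x4F"]]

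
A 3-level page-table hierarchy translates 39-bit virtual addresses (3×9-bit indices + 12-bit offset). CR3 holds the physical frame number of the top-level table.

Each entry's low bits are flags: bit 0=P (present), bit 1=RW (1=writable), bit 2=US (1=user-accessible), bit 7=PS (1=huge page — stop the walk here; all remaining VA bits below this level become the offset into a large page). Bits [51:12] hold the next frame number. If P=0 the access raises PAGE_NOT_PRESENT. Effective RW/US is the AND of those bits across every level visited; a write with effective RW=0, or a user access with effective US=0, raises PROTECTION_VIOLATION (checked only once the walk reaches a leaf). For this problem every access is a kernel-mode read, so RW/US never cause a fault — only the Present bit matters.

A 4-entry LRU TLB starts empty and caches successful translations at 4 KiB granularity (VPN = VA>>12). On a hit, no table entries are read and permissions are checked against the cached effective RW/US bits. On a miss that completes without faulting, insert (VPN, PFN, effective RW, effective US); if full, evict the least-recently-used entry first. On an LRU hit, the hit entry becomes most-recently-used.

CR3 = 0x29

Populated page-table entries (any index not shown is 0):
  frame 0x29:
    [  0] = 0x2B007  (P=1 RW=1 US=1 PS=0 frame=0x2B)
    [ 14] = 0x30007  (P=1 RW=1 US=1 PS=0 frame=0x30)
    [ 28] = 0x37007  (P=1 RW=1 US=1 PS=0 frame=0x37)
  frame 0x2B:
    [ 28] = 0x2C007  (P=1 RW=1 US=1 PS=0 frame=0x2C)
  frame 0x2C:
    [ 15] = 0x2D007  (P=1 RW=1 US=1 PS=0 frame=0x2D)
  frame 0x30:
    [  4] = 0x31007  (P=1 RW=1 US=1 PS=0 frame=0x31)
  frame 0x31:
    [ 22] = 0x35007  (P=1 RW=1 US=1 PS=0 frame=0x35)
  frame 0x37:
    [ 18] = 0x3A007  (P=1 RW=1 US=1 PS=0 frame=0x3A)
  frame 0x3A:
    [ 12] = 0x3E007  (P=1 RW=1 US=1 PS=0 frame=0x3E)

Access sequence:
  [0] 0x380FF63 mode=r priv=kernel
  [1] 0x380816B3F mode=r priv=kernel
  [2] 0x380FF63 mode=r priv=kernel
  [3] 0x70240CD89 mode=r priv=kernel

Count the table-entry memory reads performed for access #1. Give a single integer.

Walk each access:
#0 VA=0x380FF63 (r,kernel):
  L0 @0x29[0] → 0x2B007  P=1,RW=1,US=1,PS=0
  L1 @0x2B[28] → 0x2C007  P=1,RW=1,US=1,PS=0
  L2 @0x2C[15] → 0x2D007  P=1,RW=1,US=1,PS=0
  → PA=0x2DF63  (3 entries read)
#1 VA=0x380816B3F (r,kernel):
  L0 @0x29[14] → 0x30007  P=1,RW=1,US=1,PS=0
  L1 @0x30[4] → 0x31007  P=1,RW=1,US=1,PS=0
  L2 @0x31[22] → 0x35007  P=1,RW=1,US=1,PS=0
  → PA=0x35B3F  (3 entries read)
#2 VA=0x380FF63 (r,kernel):
  TLB hit vpn=0x380F → PA=0x2DF63
#3 VA=0x70240CD89 (r,kernel):
  L0 @0x29[28] → 0x37007  P=1,RW=1,US=1,PS=0
  L1 @0x37[18] → 0x3A007  P=1,RW=1,US=1,PS=0
  L2 @0x3A[12] → 0x3E007  P=1,RW=1,US=1,PS=0
  → PA=0x3ED89  (3 entries read)

Entries read for #1: 3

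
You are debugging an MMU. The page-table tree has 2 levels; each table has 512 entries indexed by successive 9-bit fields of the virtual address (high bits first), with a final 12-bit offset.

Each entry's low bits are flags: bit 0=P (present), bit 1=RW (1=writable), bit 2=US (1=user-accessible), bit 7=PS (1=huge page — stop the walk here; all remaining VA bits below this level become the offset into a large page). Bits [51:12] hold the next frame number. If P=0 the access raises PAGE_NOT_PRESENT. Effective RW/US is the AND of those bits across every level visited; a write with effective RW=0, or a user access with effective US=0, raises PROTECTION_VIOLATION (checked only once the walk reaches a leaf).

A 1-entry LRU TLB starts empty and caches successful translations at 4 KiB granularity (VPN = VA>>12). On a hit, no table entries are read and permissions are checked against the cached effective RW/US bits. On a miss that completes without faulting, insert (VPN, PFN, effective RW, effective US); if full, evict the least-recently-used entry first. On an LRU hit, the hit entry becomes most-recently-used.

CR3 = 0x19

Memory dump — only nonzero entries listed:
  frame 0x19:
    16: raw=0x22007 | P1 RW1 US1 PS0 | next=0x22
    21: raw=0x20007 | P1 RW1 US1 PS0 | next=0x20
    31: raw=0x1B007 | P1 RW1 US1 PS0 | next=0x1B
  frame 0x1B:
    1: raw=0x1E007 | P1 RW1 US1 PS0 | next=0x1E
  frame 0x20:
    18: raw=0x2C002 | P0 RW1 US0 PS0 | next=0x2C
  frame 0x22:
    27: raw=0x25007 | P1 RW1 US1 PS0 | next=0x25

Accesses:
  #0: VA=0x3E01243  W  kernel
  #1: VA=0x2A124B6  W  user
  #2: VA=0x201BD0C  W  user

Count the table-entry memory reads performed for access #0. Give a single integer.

Walk each access:
#0 VA=0x3E01243 (w,kernel):
  lvl0: tbl 0x19, slot 31 ⇒ 0x1B007 (P1/RW1/US1/PS0)
  lvl1: tbl 0x1B, slot 1 ⇒ 0x1E007 (P1/RW1/US1/PS0)
  ✓ 0x1E243  — 2 lookups
#1 VA=0x2A124B6 (w,user):
  lvl0: tbl 0x19, slot 21 ⇒ 0x20007 (P1/RW1/US1/PS0)
  lvl1: tbl 0x20, slot 18 ⇒ 0x2C002 (P0/RW1/US0/PS0)
  → PAGE_NOT_PRESENT  (2 entries read)
#2 VA=0x201BD0C (w,user):
  lvl0: tbl 0x19, slot 16 ⇒ 0x22007 (P1/RW1/US1/PS0)
  lvl1: tbl 0x22, slot 27 ⇒ 0x25007 (P1/RW1/US1/PS0)
  ✓ 0x25D0C  — 2 lookups

Entries read for #0: 2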